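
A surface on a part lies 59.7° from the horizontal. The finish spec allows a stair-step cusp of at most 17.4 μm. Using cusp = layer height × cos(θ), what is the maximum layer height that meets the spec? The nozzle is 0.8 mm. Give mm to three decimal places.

t = h_c / cos θ = 0.0174 / 0.5045 = 0.034 mm.

0.034 mm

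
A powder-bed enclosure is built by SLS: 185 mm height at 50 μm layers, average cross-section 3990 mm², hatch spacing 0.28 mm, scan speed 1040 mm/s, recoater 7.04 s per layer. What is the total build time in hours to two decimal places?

Number of layers: 185 / 0.05 → 3700 (rounded up).
Hatch length per layer = 3990 / 0.28, so 14250 mm.
Scan time per layer = 14250 / 1040, so 13.7019 s.
Time per layer: 13.7019 + 7.04 → 20.7419 s.
3700 layers × 20.7419 s/layer = 76745.03 s, i.e. 21.32 hours.

21.32 hours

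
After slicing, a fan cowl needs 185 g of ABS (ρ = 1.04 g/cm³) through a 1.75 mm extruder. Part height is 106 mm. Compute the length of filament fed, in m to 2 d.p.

73.96 m

Extruded volume: 185/1.04 = 177.8846 cm³ (177884.6 mm³).
A = π r² = π × 0.875² = 2.4053 mm².
Length = 177884.6 / 2.4053 = 73955.27 mm = 73.96 m.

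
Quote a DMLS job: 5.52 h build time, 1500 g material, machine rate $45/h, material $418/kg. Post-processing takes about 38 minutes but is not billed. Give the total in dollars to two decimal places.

$875.40

Time charge = 45 × 5.52 = $248.40.
Material cost = 418 × 1500/1000, so $627.00.
Job cost: 248.40 + 627.00 = $875.40.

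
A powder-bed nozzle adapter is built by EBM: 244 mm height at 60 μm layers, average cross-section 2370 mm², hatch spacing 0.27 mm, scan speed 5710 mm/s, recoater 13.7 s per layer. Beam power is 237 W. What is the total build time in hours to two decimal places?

Layer count = ceil(244 / 0.06) = 4067.
Hatch length per layer: 2370 / 0.27 → 8777.8 mm.
Per-layer scan time = 8777.8 / 5710, so 1.5373 s.
Per-layer time: 1.5373 + 13.7 → 15.2373 s.
Total: 4067 × 15.2373 s = 61970.0991 s → 17.21 hours.

17.21 hours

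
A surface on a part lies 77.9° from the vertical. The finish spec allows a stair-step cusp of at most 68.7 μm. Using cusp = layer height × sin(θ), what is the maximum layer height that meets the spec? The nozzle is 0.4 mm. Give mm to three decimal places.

0.070 mm

Layer height = cusp / sin(77.9°) = 0.0687 / 0.9778 = 0.070 mm.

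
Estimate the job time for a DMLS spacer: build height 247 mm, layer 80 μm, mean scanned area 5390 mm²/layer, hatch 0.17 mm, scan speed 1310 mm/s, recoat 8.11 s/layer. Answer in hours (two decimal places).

Layer count = ceil(247 / 0.08) = 3088.
Scan path per layer = 5390 / 0.17 = 31705.9 mm.
Per-layer scan time = 31705.9 / 1310, so 24.203 s.
Per-layer time = 24.203 + 8.11, so 32.313 s.
3088 layers × 32.313 s/layer = 99782.544 s, i.e. 27.72 hours.

27.72 hours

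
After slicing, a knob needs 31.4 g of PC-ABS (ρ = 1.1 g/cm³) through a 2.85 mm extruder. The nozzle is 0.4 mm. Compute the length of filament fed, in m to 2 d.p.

Volume = 31.4 g / 1.1 g·cm⁻³ = 28.5455 cm³ = 28545.5 mm³.
Filament cross-section = π × (2.85/2)² = 6.3794 mm².
Length = 28545.5 / 6.3794 = 4474.64 mm = 4.47 m.

4.47 m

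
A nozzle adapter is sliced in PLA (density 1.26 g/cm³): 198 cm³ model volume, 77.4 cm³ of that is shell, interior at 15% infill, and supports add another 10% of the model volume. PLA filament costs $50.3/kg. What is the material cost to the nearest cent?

$7.31

Interior volume: 198 − 77.4 → 120.6 cm³.
Deposited infill = 0.15 × 120.6, so 18.09 cm³.
Support: 0.10 × 198 → 19.8 cm³.
Total printed volume: 77.4 + 18.09 + 19.8 → 115.29 cm³.
Mass = 115.29 × 1.26, so 145.2654 g.
At $50.3/kg: 145.2654/1000 × 50.3 = $7.31.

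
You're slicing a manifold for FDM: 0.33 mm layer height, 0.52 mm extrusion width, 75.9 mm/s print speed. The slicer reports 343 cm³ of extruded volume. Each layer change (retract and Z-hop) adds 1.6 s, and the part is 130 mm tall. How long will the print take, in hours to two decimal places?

7.49 hours

Extrusion cross-section: 0.33 × 0.52 → 0.1716 mm².
Total extruded path = 343000/0.1716 = 1998834.5 mm.
Time extruding = 1998834.5 / 75.9, so 26335.1 s.
Number of layers: 130 / 0.33 → 394 (rounded up).
Non-print overhead = 394 × 1.6 = 630.4 s.
Total = 26335.1 + 630.4 = 26965.5 s = 7.49 hours.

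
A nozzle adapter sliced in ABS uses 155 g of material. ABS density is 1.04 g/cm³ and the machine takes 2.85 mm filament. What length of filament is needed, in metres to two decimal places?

23.36 m

Volume = 155 g / 1.04 g·cm⁻³ = 149.0385 cm³ = 149038.5 mm³.
Cross-section of 2.85 mm filament: π·(2.85/2)² = 6.3794 mm².
Length = 149038.5 / 6.3794 = 23362.46 mm = 23.36 m.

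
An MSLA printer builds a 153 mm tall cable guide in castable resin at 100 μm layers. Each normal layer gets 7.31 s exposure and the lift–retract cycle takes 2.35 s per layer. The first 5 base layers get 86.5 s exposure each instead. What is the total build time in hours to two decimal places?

4.22 hours

Layers = ⌈153/0.1⌉ = 1530.
Burn-in layers: 5 × (86.5 + 2.35) → 444.25 s.
Remaining layers = 1525 × (7.31 + 2.35), so 14731.5 s.
Sum: 444.25 + 14731.5 = 15175.75 s → 4.22 hours.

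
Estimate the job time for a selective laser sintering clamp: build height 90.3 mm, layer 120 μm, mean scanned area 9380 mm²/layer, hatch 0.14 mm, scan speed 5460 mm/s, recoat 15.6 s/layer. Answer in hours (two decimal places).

Number of layers: 90.3 / 0.12 → 753 (rounded up).
Per-layer scan distance = 9380 / 0.14, so 67000 mm.
Laser time per layer = 67000 / 5460, so 12.2711 s.
Layer cycle = 12.2711 + 15.6, so 27.8711 s.
Total: 753 × 27.8711 s = 20986.9383 s → 5.83 hours.

5.83 hours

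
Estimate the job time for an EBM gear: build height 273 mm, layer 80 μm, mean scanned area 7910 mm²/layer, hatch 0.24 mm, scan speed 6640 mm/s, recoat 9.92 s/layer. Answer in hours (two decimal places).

Number of layers: 273 / 0.08 → 3413 (rounded up).
Per-layer scan distance = 7910 / 0.24, so 32958.3 mm.
Per-layer scan time = 32958.3 / 6640 = 4.9636 s.
Time per layer = 4.9636 + 9.92 = 14.8836 s.
3413 layers × 14.8836 s/layer = 50797.7268 s, i.e. 14.11 hours.

14.11 hours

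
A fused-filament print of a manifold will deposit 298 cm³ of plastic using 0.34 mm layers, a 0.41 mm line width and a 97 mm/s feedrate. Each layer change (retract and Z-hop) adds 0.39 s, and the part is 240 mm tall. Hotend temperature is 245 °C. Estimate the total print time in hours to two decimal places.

6.20 hours

Line area: 0.34 × 0.41 → 0.1394 mm².
Toolpath length = 298 cm³ / 0.1394 mm² = 298000 / 0.1394 = 2137733.1 mm.
Extrusion time = 2137733.1 / 97, so 22038.5 s.
Layers = ⌈240/0.34⌉ = 706.
Non-print overhead = 706 × 0.39 = 275.34 s.
Total = 22038.5 + 275.34 = 22313.84 s = 6.20 hours.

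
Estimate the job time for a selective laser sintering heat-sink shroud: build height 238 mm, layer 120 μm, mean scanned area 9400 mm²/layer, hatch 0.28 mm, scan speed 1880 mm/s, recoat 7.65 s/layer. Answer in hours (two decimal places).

Layers = ⌈238/0.12⌉ = 1984.
Scan path per layer = 9400 / 0.28, so 33571.4 mm.
Laser time per layer = 33571.4 / 1880, so 17.8571 s.
Time per layer = 17.8571 + 7.65, so 25.5071 s.
Build time = 1984 × 25.5071 = 50606.0864 s = 14.06 hours.

14.06 hours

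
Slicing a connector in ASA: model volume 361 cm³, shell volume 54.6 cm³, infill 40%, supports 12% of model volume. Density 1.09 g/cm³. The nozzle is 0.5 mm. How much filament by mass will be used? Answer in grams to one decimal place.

Interior volume: 361 − 54.6 → 306.4 cm³.
Infill deposited = 0.40 × 306.4, so 122.56 cm³.
Support: 0.12 × 361 → 43.32 cm³.
Total printed volume: 54.6 + 122.56 + 43.32 → 220.48 cm³.
Mass = 220.48 × 1.09 = 240.3232 g.

240.3 g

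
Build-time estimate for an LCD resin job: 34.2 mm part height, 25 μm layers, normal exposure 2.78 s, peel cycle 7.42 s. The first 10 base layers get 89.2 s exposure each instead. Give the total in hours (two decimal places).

4.12 hours

Layer count = ceil(34.2 / 0.025) = 1368.
Bottom layers: 10 × (89.2 + 7.42) → 966.2 s.
Remaining layers = 1358 × (2.78 + 7.42) = 13851.6 s.
Total = 966.2 + 13851.6 = 14817.8 s = 4.12 hours.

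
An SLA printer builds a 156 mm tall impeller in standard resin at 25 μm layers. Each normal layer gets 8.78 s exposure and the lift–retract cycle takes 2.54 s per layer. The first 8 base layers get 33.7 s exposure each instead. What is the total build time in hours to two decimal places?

19.68 hours

Layer count = ceil(156 / 0.025) = 6240.
Bottom layers: 8 × (33.7 + 2.54) → 289.92 s.
Normal layers = 6232 × (8.78 + 2.54), so 70546.24 s.
Sum: 289.92 + 70546.24 = 70836.16 s → 19.68 hours.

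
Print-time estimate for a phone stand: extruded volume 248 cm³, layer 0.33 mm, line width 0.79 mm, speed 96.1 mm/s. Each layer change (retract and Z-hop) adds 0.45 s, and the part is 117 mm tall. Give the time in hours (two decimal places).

2.79 hours

Line area = 0.33 × 0.79, so 0.2607 mm².
Path length: 248000 mm³ / 0.2607 mm² → 951285 mm.
Extrusion time = 951285 / 96.1, so 9898.9 s.
Layers = ⌈117/0.33⌉ = 355.
Z-hop total = 355 × 0.45 = 159.75 s.
Altogether 9898.9 + 159.75 = 10058.65 s, i.e. 2.79 hours.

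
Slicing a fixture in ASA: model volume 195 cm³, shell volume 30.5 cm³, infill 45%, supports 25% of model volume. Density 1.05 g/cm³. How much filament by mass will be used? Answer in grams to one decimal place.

160.9 g

Infill region = 195 − 30.5, so 164.5 cm³.
Deposited infill = 0.45 × 164.5, so 74.025 cm³.
Support = 0.25 × 195, so 48.75 cm³.
Total printed volume = 30.5 + 74.025 + 48.75, so 153.275 cm³.
Mass = 153.275 × 1.05 = 160.93875 g.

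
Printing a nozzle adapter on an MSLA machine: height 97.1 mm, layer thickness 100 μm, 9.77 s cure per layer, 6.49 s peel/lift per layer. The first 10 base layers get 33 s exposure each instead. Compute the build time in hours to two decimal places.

Number of layers: 97.1 / 0.1 → 971 (rounded up).
Burn-in layers = 10 × (33 + 6.49), so 394.9 s.
Normal layers: 961 × (9.77 + 6.49) → 15625.86 s.
Sum: 394.9 + 15625.86 = 16020.76 s → 4.45 hours.

4.45 hours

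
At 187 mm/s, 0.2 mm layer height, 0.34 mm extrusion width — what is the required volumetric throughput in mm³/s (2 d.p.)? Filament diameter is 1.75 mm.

Extrusion cross-section = 0.2 × 0.34, so 0.068 mm².
Volumetric flow = 187 × 0.068 = 12.72 mm³/s.

12.72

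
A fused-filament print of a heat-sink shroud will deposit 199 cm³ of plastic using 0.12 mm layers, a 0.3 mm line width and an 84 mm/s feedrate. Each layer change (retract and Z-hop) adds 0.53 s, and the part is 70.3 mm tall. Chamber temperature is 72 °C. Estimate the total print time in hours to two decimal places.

Extrusion cross-section = 0.12 × 0.3, so 0.036 mm².
Total extruded path = 199000/0.036 = 5527777.8 mm.
Time extruding = 5527777.8 / 84 = 65806.9 s.
Layers = ⌈70.3/0.12⌉ = 586.
Non-print overhead: 586 × 0.53 → 310.58 s.
Altogether 65806.9 + 310.58 = 66117.48 s, i.e. 18.37 hours.

18.37 hours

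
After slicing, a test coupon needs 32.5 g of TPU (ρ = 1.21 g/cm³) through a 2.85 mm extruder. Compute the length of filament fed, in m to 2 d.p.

Extruded volume: 32.5/1.21 = 26.8595 cm³ (26859.5 mm³).
Filament cross-section = π × (2.85/2)² = 6.3794 mm².
Length = 26859.5 / 6.3794 = 4210.35 mm = 4.21 m.

4.21 m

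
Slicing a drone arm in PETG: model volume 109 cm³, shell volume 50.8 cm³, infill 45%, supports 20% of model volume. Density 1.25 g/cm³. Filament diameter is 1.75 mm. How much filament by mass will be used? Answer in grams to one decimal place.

Interior volume = 109 − 50.8, so 58.2 cm³.
Infill volume: 0.45 × 58.2 → 26.19 cm³.
Support: 0.20 × 109 → 21.8 cm³.
Deposited volume = 50.8 + 26.19 + 21.8 = 98.79 cm³.
Mass = 98.79 × 1.25 = 123.4875 g.

123.5 g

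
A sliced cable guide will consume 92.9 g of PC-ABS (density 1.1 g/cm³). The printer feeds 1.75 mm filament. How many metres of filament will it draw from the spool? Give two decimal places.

35.11 m

Volume = 92.9 g / 1.1 g·cm⁻³ = 84.4545 cm³ = 84454.5 mm³.
A = π r² = π × 0.875² = 2.4053 mm².
Length = 84454.5 / 2.4053 = 35111.84 mm = 35.11 m.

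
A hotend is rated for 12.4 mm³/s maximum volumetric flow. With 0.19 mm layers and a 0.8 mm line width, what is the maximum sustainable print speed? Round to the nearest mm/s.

82 mm/s

Bead cross-section = 0.19 × 0.8 = 0.152 mm².
v_max = Q/A = 12.4/0.152 = 81.58 mm/s → 82 mm/s.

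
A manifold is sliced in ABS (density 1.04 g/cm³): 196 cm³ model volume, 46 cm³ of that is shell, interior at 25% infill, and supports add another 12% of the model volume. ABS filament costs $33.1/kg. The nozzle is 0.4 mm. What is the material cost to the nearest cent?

Interior volume = 196 − 46 = 150 cm³.
Infill volume = 0.25 × 150, so 37.5 cm³.
Support: 0.12 × 196 → 23.52 cm³.
Total extruded: 46 + 37.5 + 23.52 → 107.02 cm³.
Mass = 107.02 × 1.04 = 111.3008 g.
Cost = 111.3008 g / 1000 × $33.1/kg = $3.68.

$3.68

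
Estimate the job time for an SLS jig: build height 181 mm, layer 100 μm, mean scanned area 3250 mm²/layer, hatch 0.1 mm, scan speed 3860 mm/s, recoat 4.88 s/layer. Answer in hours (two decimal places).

6.69 hours

Number of layers: 181 / 0.1 → 1810 (rounded up).
Per-layer scan distance = 3250 / 0.1 = 32500 mm.
Per-layer scan time: 32500 / 3860 → 8.4197 s.
Per-layer time = 8.4197 + 4.88 = 13.2997 s.
1810 layers × 13.2997 s/layer = 24072.457 s, i.e. 6.69 hours.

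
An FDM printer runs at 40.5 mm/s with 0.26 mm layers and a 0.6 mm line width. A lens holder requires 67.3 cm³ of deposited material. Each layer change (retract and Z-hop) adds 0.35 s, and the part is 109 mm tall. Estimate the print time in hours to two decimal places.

Line area: 0.26 × 0.6 → 0.156 mm².
Toolpath length = 67.3 cm³ / 0.156 mm² = 67300 / 0.156 = 431410.3 mm.
Extrusion time: 431410.3 / 40.5 → 10652.1 s.
Layer count = ceil(109 / 0.26) = 420.
Z-hop total = 420 × 0.35 = 147 s.
Total = 10652.1 + 147 = 10799.1 s = 3.00 hours.

3.00 hours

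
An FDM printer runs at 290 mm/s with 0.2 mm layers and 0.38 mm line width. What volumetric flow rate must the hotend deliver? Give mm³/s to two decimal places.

22.04

Bead cross-section = 0.2 × 0.38, so 0.076 mm².
Q = v·A = 290 × 0.076 = 22.04 mm³/s.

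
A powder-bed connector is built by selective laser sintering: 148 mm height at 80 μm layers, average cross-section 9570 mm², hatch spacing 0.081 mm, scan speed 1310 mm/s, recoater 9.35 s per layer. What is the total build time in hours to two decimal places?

51.15 hours

Layers = ⌈148/0.08⌉ = 1850.
Hatch length per layer = 9570 / 0.081 = 118148.1 mm.
Laser time per layer = 118148.1 / 1310 = 90.1894 s.
Time per layer = 90.1894 + 9.35, so 99.5394 s.
Total: 1850 × 99.5394 s = 184147.89 s → 51.15 hours.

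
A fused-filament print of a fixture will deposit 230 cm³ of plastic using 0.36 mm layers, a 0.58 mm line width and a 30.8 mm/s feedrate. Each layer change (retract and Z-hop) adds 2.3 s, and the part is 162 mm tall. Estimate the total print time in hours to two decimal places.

10.22 hours

Line area: 0.36 × 0.58 → 0.2088 mm².
Toolpath length = 230 cm³ / 0.2088 mm² = 230000 / 0.2088 = 1101532.6 mm.
Extrusion time = 1101532.6 / 30.8, so 35764 s.
Number of layers: 162 / 0.36 → 450 (rounded up).
Z-hop total: 450 × 2.3 → 1035 s.
Total = 35764 + 1035 = 36799 s = 10.22 hours.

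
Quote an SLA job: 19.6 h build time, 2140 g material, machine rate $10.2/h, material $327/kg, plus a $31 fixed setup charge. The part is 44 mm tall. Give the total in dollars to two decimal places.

Time charge = 10.2 × 19.6 = $199.92.
Material cost = 327 × 2140/1000 = $699.78.
Adding setup: 199.92 + 699.78 + 31 → $930.70.

$930.70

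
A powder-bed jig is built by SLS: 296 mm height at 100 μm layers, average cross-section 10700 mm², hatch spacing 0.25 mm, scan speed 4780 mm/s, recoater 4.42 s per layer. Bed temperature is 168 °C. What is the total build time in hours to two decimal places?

11.00 hours

Layer count = ceil(296 / 0.1) = 2960.
Per-layer scan distance: 10700 / 0.25 → 42800 mm.
Per-layer scan time: 42800 / 4780 → 8.954 s.
Per-layer time: 8.954 + 4.42 → 13.374 s.
Total: 2960 × 13.374 s = 39587.04 s → 11.00 hours.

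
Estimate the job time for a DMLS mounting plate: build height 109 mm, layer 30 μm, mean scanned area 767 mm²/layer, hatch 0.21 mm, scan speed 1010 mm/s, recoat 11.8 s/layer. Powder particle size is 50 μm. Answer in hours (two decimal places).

Layers = ⌈109/0.03⌉ = 3634.
Per-layer scan distance = 767 / 0.21, so 3652.4 mm.
Scan time per layer = 3652.4 / 1010, so 3.6162 s.
Per-layer time: 3.6162 + 11.8 → 15.4162 s.
Total: 3634 × 15.4162 s = 56022.4708 s → 15.56 hours.

15.56 hours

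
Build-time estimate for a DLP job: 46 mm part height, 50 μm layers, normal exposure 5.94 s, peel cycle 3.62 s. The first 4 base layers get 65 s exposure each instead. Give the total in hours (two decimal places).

2.51 hours

Layer count = ceil(46 / 0.05) = 920.
Bottom layers: 4 × (65 + 3.62) → 274.48 s.
Normal layers: 916 × (5.94 + 3.62) → 8756.96 s.
Sum: 274.48 + 8756.96 = 9031.44 s → 2.51 hours.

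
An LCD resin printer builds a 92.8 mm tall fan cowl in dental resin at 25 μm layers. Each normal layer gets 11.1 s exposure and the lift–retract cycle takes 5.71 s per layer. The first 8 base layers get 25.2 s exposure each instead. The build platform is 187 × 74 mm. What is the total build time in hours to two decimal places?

Layers = ⌈92.8/0.025⌉ = 3712.
Bottom layers = 8 × (25.2 + 5.71), so 247.28 s.
Regular layers: 3704 × (11.1 + 5.71) → 62264.24 s.
Total = 247.28 + 62264.24 = 62511.52 s = 17.36 hours.

17.36 hours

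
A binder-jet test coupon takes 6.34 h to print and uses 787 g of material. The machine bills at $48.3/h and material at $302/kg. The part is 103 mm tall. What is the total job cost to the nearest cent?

Machine cost: 48.3 × 6.34 → $306.222.
Feedstock cost: 302 × 787/1000 → $237.674.
Job cost: 306.222 + 237.674 = 543.896 ≈ $543.90.

$543.90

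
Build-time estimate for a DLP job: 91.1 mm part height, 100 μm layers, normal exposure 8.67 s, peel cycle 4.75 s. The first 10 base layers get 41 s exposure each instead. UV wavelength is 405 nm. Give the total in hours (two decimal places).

Layer count = ceil(91.1 / 0.1) = 911.
Bottom layers = 10 × (41 + 4.75) = 457.5 s.
Normal layers = 901 × (8.67 + 4.75), so 12091.42 s.
Sum: 457.5 + 12091.42 = 12548.92 s → 3.49 hours.

3.49 hours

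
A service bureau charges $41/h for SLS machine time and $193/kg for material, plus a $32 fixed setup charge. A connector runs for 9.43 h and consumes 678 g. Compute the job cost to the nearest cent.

$549.48

Time charge = 41 × 9.43 = $386.63.
Material cost: 193 × 678/1000 → $130.854.
Total = 386.63 + 130.854 + 32 = 549.484 ≈ $549.48.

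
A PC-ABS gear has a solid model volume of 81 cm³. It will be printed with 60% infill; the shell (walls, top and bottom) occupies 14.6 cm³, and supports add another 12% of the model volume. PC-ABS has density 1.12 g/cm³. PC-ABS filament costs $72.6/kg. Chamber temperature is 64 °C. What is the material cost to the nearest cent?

$5.22

Interior volume = 81 − 14.6, so 66.4 cm³.
Deposited infill = 0.60 × 66.4, so 39.84 cm³.
Support: 0.12 × 81 → 9.72 cm³.
Deposited volume = 14.6 + 39.84 + 9.72 = 64.16 cm³.
Mass = 64.16 × 1.12, so 71.8592 g.
Cost = 71.8592 g / 1000 × $72.6/kg = $5.22.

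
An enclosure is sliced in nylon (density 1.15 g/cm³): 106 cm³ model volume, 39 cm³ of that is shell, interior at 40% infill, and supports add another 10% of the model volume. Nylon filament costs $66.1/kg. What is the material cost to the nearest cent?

Volume inside the shell: 106 − 39 → 67 cm³.
Infill deposited = 0.40 × 67, so 26.8 cm³.
Support: 0.10 × 106 → 10.6 cm³.
Deposited volume: 39 + 26.8 + 10.6 → 76.4 cm³.
Mass = 76.4 × 1.15, so 87.86 g.
Cost = 87.86 g / 1000 × $66.1/kg = $5.81.

$5.81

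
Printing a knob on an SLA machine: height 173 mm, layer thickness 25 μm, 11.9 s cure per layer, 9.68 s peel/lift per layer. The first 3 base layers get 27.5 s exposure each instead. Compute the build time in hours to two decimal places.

Layer count = ceil(173 / 0.025) = 6920.
Burn-in layers = 3 × (27.5 + 9.68), so 111.54 s.
Remaining layers = 6917 × (11.9 + 9.68) = 149268.86 s.
Sum: 111.54 + 149268.86 = 149380.4 s → 41.49 hours.

41.49 hours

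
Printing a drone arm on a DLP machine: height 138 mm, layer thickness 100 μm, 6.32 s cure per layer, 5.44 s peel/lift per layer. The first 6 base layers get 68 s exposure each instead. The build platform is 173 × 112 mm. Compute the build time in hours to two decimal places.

Layer count = ceil(138 / 0.1) = 1380.
Burn-in layers: 6 × (68 + 5.44) → 440.64 s.
Normal layers: 1374 × (6.32 + 5.44) → 16158.24 s.
Total = 440.64 + 16158.24 = 16598.88 s = 4.61 hours.

4.61 hours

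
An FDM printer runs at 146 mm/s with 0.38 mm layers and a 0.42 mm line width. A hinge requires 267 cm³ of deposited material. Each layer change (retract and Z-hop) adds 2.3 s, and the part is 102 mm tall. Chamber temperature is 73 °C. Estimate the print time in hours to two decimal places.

Extrusion cross-section = 0.38 × 0.42, so 0.1596 mm².
Total extruded path = 267000/0.1596 = 1672932.3 mm.
Extrusion time = 1672932.3 / 146, so 11458.4 s.
Layers = ⌈102/0.38⌉ = 269.
Non-print overhead = 269 × 2.3, so 618.7 s.
Altogether 11458.4 + 618.7 = 12077.1 s, i.e. 3.35 hours.

3.35 hours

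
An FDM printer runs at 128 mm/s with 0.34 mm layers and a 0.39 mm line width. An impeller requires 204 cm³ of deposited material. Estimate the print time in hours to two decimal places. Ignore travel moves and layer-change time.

3.34 hours

Line area: 0.34 × 0.39 → 0.1326 mm².
Path length: 204000 mm³ / 0.1326 mm² → 1538461.5 mm.
Print-move time: 1538461.5 / 128 → 12019.2 s.
In the requested units: 12019.2 s = 3.34 hours.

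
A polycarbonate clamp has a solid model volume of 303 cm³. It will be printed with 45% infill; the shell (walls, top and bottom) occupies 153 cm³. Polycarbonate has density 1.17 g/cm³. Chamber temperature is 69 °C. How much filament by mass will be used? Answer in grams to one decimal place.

Infill region = 303 − 153 = 150 cm³.
Deposited infill: 0.45 × 150 → 67.5 cm³.
Deposited volume = 153 + 67.5, so 220.5 cm³.
Mass = 220.5 × 1.17, so 257.985 g.

258.0 g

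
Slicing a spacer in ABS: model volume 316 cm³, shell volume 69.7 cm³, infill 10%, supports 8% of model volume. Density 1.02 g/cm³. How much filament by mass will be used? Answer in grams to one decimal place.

Volume inside the shell = 316 − 69.7 = 246.3 cm³.
Infill volume: 0.10 × 246.3 → 24.63 cm³.
Support = 0.08 × 316 = 25.28 cm³.
Total printed volume: 69.7 + 24.63 + 25.28 → 119.61 cm³.
Mass = 119.61 × 1.02, so 122.0022 g.

122.0 g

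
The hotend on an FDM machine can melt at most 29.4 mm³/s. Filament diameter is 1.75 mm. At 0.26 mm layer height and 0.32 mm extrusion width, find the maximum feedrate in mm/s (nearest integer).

353 mm/s

Extrusion cross-section: 0.26 × 0.32 → 0.0832 mm².
Max speed = 29.4 / 0.0832 = 353.37 ≈ 353 mm/s.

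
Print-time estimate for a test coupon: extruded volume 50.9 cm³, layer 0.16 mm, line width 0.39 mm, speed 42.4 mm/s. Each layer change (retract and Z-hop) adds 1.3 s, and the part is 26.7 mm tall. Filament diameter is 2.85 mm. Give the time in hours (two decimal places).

Extrusion cross-section = 0.16 × 0.39, so 0.0624 mm².
Path length: 50900 mm³ / 0.0624 mm² → 815705.1 mm.
Extrusion time = 815705.1 / 42.4, so 19238.3 s.
Layer count = ceil(26.7 / 0.16) = 167.
Z-hop total: 167 × 1.3 → 217.1 s.
Altogether 19238.3 + 217.1 = 19455.4 s, i.e. 5.40 hours.

5.40 hours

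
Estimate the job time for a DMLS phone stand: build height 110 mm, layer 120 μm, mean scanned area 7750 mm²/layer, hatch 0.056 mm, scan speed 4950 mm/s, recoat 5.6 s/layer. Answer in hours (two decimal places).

8.55 hours

Layers = ⌈110/0.12⌉ = 917.
Per-layer scan distance = 7750 / 0.056 = 138392.9 mm.
Scan time per layer = 138392.9 / 4950 = 27.9582 s.
Layer cycle = 27.9582 + 5.6 = 33.5582 s.
Total: 917 × 33.5582 s = 30772.8694 s → 8.55 hours.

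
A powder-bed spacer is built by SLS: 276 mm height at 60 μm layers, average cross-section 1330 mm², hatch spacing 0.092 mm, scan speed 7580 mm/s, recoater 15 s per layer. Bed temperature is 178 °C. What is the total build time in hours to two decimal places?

Layers = ⌈276/0.06⌉ = 4600.
Scan path per layer: 1330 / 0.092 → 14456.5 mm.
Laser time per layer: 14456.5 / 7580 → 1.9072 s.
Time per layer: 1.9072 + 15 → 16.9072 s.
Build time = 4600 × 16.9072 = 77773.12 s = 21.60 hours.

21.60 hours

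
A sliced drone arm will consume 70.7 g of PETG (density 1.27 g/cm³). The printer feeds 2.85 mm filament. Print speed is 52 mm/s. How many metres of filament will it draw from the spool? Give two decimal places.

Extruded volume: 70.7/1.27 = 55.6693 cm³ (55669.3 mm³).
Filament cross-section = π × (2.85/2)² = 6.3794 mm².
L = V/A = 55669.3/6.3794 = 8726.42 mm → 8.73 m.

8.73 m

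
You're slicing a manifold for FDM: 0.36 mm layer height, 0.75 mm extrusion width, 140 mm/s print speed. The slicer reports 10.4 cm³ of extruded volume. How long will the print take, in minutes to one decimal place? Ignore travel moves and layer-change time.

Extrusion cross-section = 0.36 × 0.75 = 0.27 mm².
Total extruded path = 10400/0.27 = 38518.5 mm.
Extrusion time: 38518.5 / 140 → 275.1 s.
In the requested units: 275.1 s = 4.6 minutes.

4.6 minutes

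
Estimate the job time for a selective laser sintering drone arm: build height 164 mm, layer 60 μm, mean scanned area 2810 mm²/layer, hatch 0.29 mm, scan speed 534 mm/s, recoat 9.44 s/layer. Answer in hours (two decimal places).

20.95 hours

Layers = ⌈164/0.06⌉ = 2734.
Hatch length per layer = 2810 / 0.29 = 9689.7 mm.
Scan time per layer = 9689.7 / 534, so 18.1455 s.
Layer cycle = 18.1455 + 9.44 = 27.5855 s.
Build time = 2734 × 27.5855 = 75418.757 s = 20.95 hours.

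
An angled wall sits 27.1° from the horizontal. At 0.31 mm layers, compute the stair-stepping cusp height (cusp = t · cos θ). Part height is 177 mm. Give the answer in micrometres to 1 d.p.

h_c = t·cos θ = 0.31 × 0.8902 = 0.275962 mm (276.0 μm).

276.0 μm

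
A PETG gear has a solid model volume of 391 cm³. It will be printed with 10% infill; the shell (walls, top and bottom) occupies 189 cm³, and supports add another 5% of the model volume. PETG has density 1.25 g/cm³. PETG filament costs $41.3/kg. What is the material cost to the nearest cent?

Infill region: 391 − 189 → 202 cm³.
Infill deposited = 0.10 × 202 = 20.2 cm³.
Support = 0.05 × 391 = 19.55 cm³.
Total printed volume = 189 + 20.2 + 19.55 = 228.75 cm³.
Mass: 228.75 × 1.25 → 285.9375 g.
Cost = 285.9375 g / 1000 × $41.3/kg = $11.81.

$11.81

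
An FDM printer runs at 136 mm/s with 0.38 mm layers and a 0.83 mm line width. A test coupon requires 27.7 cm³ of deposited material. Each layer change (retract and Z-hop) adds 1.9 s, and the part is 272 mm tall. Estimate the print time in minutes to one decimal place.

33.4 minutes

Bead cross-section: 0.38 × 0.83 → 0.3154 mm².
Path length: 27700 mm³ / 0.3154 mm² → 87825 mm.
Extrusion time: 87825 / 136 → 645.8 s.
Layers = ⌈272/0.38⌉ = 716.
Z-hop total = 716 × 1.9, so 1360.4 s.
Total = 645.8 + 1360.4 = 2006.2 s = 33.4 minutes.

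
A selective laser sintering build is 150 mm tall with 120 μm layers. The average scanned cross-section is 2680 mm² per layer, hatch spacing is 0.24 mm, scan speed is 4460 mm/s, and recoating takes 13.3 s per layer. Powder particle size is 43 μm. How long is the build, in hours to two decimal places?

5.49 hours

Number of layers: 150 / 0.12 → 1250 (rounded up).
Hatch length per layer = 2680 / 0.24 = 11166.7 mm.
Laser time per layer = 11166.7 / 4460 = 2.5037 s.
Time per layer = 2.5037 + 13.3, so 15.8037 s.
Build time = 1250 × 15.8037 = 19754.625 s = 5.49 hours.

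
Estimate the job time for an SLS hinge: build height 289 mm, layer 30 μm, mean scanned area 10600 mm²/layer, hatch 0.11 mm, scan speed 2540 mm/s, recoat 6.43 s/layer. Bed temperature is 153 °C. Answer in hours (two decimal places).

Layers = ⌈289/0.03⌉ = 9634.
Per-layer scan distance = 10600 / 0.11 = 96363.6 mm.
Laser time per layer = 96363.6 / 2540 = 37.9384 s.
Per-layer time: 37.9384 + 6.43 → 44.3684 s.
9634 layers × 44.3684 s/layer = 427445.1656 s, i.e. 118.73 hours.

118.73 hours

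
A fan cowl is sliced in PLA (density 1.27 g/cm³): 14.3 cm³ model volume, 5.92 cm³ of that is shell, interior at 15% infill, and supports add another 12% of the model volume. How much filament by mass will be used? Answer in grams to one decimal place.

Interior volume = 14.3 − 5.92 = 8.38 cm³.
Infill deposited: 0.15 × 8.38 → 1.257 cm³.
Support: 0.12 × 14.3 → 1.716 cm³.
Total printed volume = 5.92 + 1.257 + 1.716 = 8.893 cm³.
Mass: 8.893 × 1.27 → 11.29411 g.

11.3 g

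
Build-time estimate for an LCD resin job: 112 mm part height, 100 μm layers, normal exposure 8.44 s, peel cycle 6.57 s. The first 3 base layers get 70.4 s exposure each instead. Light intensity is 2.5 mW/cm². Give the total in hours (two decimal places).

4.72 hours

Layer count = ceil(112 / 0.1) = 1120.
Burn-in layers = 3 × (70.4 + 6.57), so 230.91 s.
Remaining layers: 1117 × (8.44 + 6.57) → 16766.17 s.
Total = 230.91 + 16766.17 = 16997.08 s = 4.72 hours.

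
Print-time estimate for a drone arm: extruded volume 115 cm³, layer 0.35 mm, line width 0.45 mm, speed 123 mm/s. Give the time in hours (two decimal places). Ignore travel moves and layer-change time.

Line area = 0.35 × 0.45 = 0.1575 mm².
Toolpath length = 115 cm³ / 0.1575 mm² = 115000 / 0.1575 = 730158.7 mm.
Print-move time = 730158.7 / 123, so 5936.2 s.
Converting: 5936.2 s = 1.65 hours.

1.65 hours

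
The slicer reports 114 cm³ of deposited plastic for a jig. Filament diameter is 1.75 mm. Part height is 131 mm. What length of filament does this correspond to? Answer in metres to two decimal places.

A = π r² = π × 0.875² = 2.4053 mm².
L = 114000 mm³ / 2.4053 mm² = 47395.34 mm, i.e. 47.40 m.

47.40 m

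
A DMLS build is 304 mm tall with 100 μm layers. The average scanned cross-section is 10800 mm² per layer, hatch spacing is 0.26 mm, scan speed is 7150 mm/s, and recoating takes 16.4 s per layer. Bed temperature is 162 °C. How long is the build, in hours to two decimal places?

Layer count = ceil(304 / 0.1) = 3040.
Scan path per layer = 10800 / 0.26, so 41538.5 mm.
Per-layer scan time = 41538.5 / 7150, so 5.8096 s.
Time per layer = 5.8096 + 16.4, so 22.2096 s.
Build time = 3040 × 22.2096 = 67517.184 s = 18.75 hours.

18.75 hours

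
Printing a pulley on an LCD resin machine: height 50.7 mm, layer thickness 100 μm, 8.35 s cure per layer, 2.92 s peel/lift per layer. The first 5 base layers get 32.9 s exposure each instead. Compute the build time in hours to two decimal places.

Layer count = ceil(50.7 / 0.1) = 507.
Base layers: 5 × (32.9 + 2.92) → 179.1 s.
Normal layers = 502 × (8.35 + 2.92), so 5657.54 s.
Total = 179.1 + 5657.54 = 5836.64 s = 1.62 hours.

1.62 hours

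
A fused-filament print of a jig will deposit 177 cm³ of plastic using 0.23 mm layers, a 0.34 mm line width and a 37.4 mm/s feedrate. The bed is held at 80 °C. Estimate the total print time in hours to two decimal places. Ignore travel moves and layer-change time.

Line area: 0.23 × 0.34 → 0.0782 mm².
Toolpath length = 177 cm³ / 0.0782 mm² = 177000 / 0.0782 = 2263427.1 mm.
Extrusion time: 2263427.1 / 37.4 → 60519.4 s.
That's 60519.4 s → 16.81 hours.

16.81 hours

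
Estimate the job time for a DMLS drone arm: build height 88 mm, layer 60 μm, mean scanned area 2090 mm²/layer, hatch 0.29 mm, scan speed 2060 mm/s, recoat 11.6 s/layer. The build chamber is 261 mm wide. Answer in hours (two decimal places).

6.15 hours

Layer count = ceil(88 / 0.06) = 1467.
Per-layer scan distance = 2090 / 0.29 = 7206.9 mm.
Scan time per layer = 7206.9 / 2060, so 3.4985 s.
Layer cycle = 3.4985 + 11.6, so 15.0985 s.
Total: 1467 × 15.0985 s = 22149.4995 s → 6.15 hours.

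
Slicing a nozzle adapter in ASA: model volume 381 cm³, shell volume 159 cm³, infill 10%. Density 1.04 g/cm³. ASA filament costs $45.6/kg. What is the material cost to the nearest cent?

Interior volume = 381 − 159 = 222 cm³.
Infill volume = 0.10 × 222, so 22.2 cm³.
Total printed volume: 159 + 22.2 → 181.2 cm³.
Mass = 181.2 × 1.04, so 188.448 g.
At $45.6/kg: 188.448/1000 × 45.6 = $8.59.

$8.59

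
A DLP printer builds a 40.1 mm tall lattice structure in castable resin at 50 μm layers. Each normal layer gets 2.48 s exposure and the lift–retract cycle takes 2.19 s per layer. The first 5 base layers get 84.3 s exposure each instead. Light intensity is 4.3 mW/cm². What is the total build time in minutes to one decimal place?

Number of layers: 40.1 / 0.05 → 802 (rounded up).
Base layers: 5 × (84.3 + 2.19) → 432.45 s.
Remaining layers = 797 × (2.48 + 2.19), so 3721.99 s.
Sum: 432.45 + 3721.99 = 4154.44 s → 69.2 minutes.

69.2 minutes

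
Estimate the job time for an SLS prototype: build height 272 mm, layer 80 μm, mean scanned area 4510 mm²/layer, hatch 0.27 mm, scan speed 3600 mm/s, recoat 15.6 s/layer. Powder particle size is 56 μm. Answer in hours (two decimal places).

Number of layers: 272 / 0.08 → 3400 (rounded up).
Scan path per layer: 4510 / 0.27 → 16703.7 mm.
Scan time per layer: 16703.7 / 3600 → 4.6399 s.
Time per layer = 4.6399 + 15.6 = 20.2399 s.
Build time = 3400 × 20.2399 = 68815.66 s = 19.12 hours.

19.12 hours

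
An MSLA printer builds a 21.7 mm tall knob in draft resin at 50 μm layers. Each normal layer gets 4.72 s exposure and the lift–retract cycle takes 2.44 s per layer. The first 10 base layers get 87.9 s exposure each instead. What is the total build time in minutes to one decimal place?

Number of layers: 21.7 / 0.05 → 434 (rounded up).
Burn-in layers = 10 × (87.9 + 2.44) = 903.4 s.
Remaining layers: 424 × (4.72 + 2.44) → 3035.84 s.
Total = 903.4 + 3035.84 = 3939.24 s = 65.7 minutes.

65.7 minutes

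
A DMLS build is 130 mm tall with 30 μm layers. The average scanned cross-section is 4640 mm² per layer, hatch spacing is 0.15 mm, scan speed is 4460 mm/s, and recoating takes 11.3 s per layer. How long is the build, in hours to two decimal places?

Layers = ⌈130/0.03⌉ = 4334.
Scan path per layer = 4640 / 0.15 = 30933.3 mm.
Laser time per layer = 30933.3 / 4460 = 6.9357 s.
Layer cycle: 6.9357 + 11.3 → 18.2357 s.
4334 layers × 18.2357 s/layer = 79033.5238 s, i.e. 21.95 hours.

21.95 hours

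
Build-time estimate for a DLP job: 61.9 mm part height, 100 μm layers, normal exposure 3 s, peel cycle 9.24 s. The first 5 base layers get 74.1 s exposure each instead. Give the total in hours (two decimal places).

2.20 hours

Layer count = ceil(61.9 / 0.1) = 619.
Bottom layers = 5 × (74.1 + 9.24), so 416.7 s.
Normal layers = 614 × (3 + 9.24) = 7515.36 s.
Sum: 416.7 + 7515.36 = 7932.06 s → 2.20 hours.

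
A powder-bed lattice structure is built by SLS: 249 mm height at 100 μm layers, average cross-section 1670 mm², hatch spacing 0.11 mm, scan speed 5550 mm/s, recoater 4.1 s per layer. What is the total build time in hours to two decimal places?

Number of layers: 249 / 0.1 → 2490 (rounded up).
Per-layer scan distance = 1670 / 0.11, so 15181.8 mm.
Per-layer scan time = 15181.8 / 5550 = 2.7355 s.
Time per layer = 2.7355 + 4.1 = 6.8355 s.
Build time = 2490 × 6.8355 = 17020.395 s = 4.73 hours.

4.73 hours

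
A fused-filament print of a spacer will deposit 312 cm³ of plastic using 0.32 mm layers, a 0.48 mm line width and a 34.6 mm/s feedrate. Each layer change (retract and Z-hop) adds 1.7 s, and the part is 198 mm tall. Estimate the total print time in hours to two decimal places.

Bead cross-section = 0.32 × 0.48 = 0.1536 mm².
Path length: 312000 mm³ / 0.1536 mm² → 2031250 mm.
Time extruding = 2031250 / 34.6, so 58706.6 s.
Layers = ⌈198/0.32⌉ = 619.
Layer-change overhead = 619 × 1.7, so 1052.3 s.
Altogether 58706.6 + 1052.3 = 59758.9 s, i.e. 16.60 hours.

16.60 hours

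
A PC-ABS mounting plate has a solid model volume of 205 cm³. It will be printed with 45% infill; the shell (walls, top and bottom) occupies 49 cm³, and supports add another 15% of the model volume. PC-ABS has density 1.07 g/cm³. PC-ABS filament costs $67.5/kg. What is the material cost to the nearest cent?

Interior volume = 205 − 49, so 156 cm³.
Infill deposited = 0.45 × 156 = 70.2 cm³.
Support = 0.15 × 205, so 30.75 cm³.
Deposited volume = 49 + 70.2 + 30.75, so 149.95 cm³.
Mass = 149.95 × 1.07 = 160.4465 g.
Cost = 160.4465 g / 1000 × $67.5/kg = $10.83.

$10.83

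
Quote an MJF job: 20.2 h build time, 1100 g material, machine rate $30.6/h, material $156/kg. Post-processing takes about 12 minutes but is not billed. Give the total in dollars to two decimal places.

Machine-time cost = 30.6 × 20.2, so $618.12.
Material charge: 156 × 1100/1000 → $171.60.
Job cost: 618.12 + 171.60 = $789.72.

$789.72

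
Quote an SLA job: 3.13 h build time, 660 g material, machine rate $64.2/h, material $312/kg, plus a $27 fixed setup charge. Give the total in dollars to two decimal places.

Time charge: 64.2 × 3.13 → $200.946.
Material charge = 312 × 660/1000 = $205.92.
Total = 200.946 + 205.92 + 27 = 433.866 ≈ $433.87.

$433.87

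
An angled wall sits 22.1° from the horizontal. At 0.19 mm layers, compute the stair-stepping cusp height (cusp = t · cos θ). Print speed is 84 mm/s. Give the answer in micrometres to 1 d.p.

176.0 μm

cos(22.1°) = 0.9265, so cusp = 0.19 × 0.9265 = 0.176035 mm → 176.0 μm.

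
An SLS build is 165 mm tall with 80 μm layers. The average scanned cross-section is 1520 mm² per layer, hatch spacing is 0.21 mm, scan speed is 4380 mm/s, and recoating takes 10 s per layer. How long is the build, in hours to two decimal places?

Layers = ⌈165/0.08⌉ = 2063.
Hatch length per layer: 1520 / 0.21 → 7238.1 mm.
Per-layer scan time = 7238.1 / 4380 = 1.6525 s.
Per-layer time: 1.6525 + 10 → 11.6525 s.
Total: 2063 × 11.6525 s = 24039.1075 s → 6.68 hours.

6.68 hours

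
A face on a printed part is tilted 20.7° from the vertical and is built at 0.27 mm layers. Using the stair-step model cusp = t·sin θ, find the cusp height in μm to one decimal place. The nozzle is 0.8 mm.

Cusp = layer height × sin(20.7°) = 0.27 × 0.3535 = 0.095445 mm = 95.4 μm.

95.4 μm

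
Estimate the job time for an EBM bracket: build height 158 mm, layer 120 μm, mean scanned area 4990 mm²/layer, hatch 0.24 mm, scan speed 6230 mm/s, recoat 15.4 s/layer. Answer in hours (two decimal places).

6.85 hours

Layer count = ceil(158 / 0.12) = 1317.
Per-layer scan distance: 4990 / 0.24 → 20791.7 mm.
Scan time per layer = 20791.7 / 6230, so 3.3374 s.
Time per layer = 3.3374 + 15.4 = 18.7374 s.
1317 layers × 18.7374 s/layer = 24677.1558 s, i.e. 6.85 hours.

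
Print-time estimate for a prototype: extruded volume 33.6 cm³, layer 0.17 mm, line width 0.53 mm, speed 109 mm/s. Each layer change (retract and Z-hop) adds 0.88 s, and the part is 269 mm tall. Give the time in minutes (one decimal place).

80.2 minutes

Bead cross-section = 0.17 × 0.53, so 0.0901 mm².
Toolpath length = 33.6 cm³ / 0.0901 mm² = 33600 / 0.0901 = 372919 mm.
Extrusion time: 372919 / 109 → 3421.3 s.
Layers = ⌈269/0.17⌉ = 1583.
Non-print overhead = 1583 × 0.88, so 1393.04 s.
Altogether 3421.3 + 1393.04 = 4814.34 s, i.e. 80.2 minutes.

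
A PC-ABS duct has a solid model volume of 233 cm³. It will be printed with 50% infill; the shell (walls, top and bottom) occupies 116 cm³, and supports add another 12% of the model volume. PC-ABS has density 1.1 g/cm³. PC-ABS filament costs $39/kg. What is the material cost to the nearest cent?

$8.69

Infill region = 233 − 116 = 117 cm³.
Infill deposited = 0.50 × 117, so 58.5 cm³.
Support = 0.12 × 233, so 27.96 cm³.
Deposited volume = 116 + 58.5 + 27.96 = 202.46 cm³.
Mass = 202.46 × 1.1 = 222.706 g.
At $39/kg: 222.706/1000 × 39 = $8.69.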